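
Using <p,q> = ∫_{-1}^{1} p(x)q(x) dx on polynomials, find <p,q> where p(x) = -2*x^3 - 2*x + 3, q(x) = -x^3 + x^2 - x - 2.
<p,q> = -682/105

Expand the product: p(x)·q(x) = 2*x^6 - 2*x^5 + 4*x^4 - x^3 + 5*x^2 + x - 6.
∫_{-1}^{1} of each monomial x^k gives [2/(k+1) if k even, 0 if k odd]. Integrating term-by-term (or equivalently evaluating the antiderivative F(x) = 2*x^7/7 - x^6/3 + 4*x^5/5 - x^4/4 + 5*x^3/3 + x^2/2 - 6*x at the endpoints):
  F(1) − F(−1) = -1399/420 − (443/140) = -682/105.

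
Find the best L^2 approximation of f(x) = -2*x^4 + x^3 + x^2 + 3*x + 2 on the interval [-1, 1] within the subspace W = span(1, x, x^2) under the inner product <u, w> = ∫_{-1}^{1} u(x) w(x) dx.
g(x) = -5*x^2/7 + 18*x/5 + 76/35

The best approximation g ∈ W is the orthogonal projection of f onto W. Writing g = a_0 + a_1 x + a_2 x^2, the coefficients solve the normal equations G · a = b where
  G_{ij} = <φ_i, φ_j> and b_i = <f, φ_i>, with φ_0 = 1, φ_1 = x, φ_2 = x^2.
G =
  [2, 0, 2/3]
  [0, 2/3, 0]
  [2/3, 0, 2/5],
b = (58/15, 12/5, 122/105).
Solving gives a_0 = 76/35, a_1 = 18/5, a_2 = -5/7, so
  g(x) = -5*x^2/7 + 18*x/5 + 76/35.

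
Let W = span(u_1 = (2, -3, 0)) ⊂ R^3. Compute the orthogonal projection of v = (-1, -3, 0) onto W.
proj_W(v) = (14/13, -21/13, 0)

Set up U = [u_1 | ... | u_1] ∈ R^(3×1). The projector onto W = col(U) is P = U (U^T U)^(-1) U^T.
Compute U^T U =
  [13],
and U^T v = (7).
Solve U^T U · c = U^T v for the coefficients: c = (7/13). The projection is proj_W(v) = U c.
Check: (v - proj_W(v)) · u_1 = 0  (should be 0).
Result: proj_W(v) = (14/13, -21/13, 0).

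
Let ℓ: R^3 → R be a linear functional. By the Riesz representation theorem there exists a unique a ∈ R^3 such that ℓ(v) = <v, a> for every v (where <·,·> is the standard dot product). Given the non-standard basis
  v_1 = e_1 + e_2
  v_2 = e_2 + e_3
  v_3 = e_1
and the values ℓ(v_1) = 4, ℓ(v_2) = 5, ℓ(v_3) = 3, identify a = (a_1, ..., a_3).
a = (3, 1, 4)

Write a = (a_1, ..., a_3) in the standard basis. For each basis vector v_i, ℓ(v_i) = <v_i, a> is a linear equation in the a_j's. Collect the n equations into a matrix system V a = ℓ, where row i of V is v_i (expressed in the standard basis). Since V is invertible (lower-triangular with 1s on the diagonal, up to permutation), solve by back-substitution:
  V =
[[1, 1, 0],
 [0, 1, 1],
 [1, 0, 0]]
  V a = (4, 5, 3)
Solving gives a = (3, 1, 4).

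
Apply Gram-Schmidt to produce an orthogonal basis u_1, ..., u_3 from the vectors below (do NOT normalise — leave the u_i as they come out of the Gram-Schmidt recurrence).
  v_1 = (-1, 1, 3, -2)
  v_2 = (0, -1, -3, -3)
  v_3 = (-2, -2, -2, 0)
Orthogonal basis:
  u_1 = (-1, 1, 3, -2)
  u_2 = (-4/15, -11/15, -11/5, -53/15)
  u_3 = (-620/269, -360/269, -4/269, 124/269)

Apply the Gram-Schmidt recurrence
  u_1 = v_1
  u_i = v_i − Σ_{j<i} ((v_i · u_j) / (u_j · u_j)) · u_j.

Step by step this gives:
  u_1 = (-1, 1, 3, -2)
  u_2 = (-4/15, -11/15, -11/5, -53/15)
  u_3 = (-620/269, -360/269, -4/269, 124/269)

Orthogonality check:
  u_2 · u_1 = 0 (should be 0)
  u_3 · u_1 = 0 (should be 0)
  u_3 · u_2 = 0 (should be 0)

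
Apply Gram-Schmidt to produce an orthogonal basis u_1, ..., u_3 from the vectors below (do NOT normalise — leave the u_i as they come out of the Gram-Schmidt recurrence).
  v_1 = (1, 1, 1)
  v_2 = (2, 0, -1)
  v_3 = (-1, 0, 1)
Orthogonal basis:
  u_1 = (1, 1, 1)
  u_2 = (5/3, -1/3, -4/3)
  u_3 = (1/14, -3/14, 1/7)

Apply the Gram-Schmidt recurrence
  u_1 = v_1
  u_i = v_i − Σ_{j<i} ((v_i · u_j) / (u_j · u_j)) · u_j.

Step by step this gives:
  u_1 = (1, 1, 1)
  u_2 = (5/3, -1/3, -4/3)
  u_3 = (1/14, -3/14, 1/7)

Orthogonality check:
  u_2 · u_1 = 0 (should be 0)
  u_3 · u_1 = 0 (should be 0)
  u_3 · u_2 = 0 (should be 0)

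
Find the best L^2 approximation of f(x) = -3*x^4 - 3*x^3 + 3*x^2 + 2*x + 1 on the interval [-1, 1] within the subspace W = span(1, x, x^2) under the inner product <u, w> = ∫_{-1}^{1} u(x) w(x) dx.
g(x) = 3*x^2/7 + x/5 + 44/35

The best approximation g ∈ W is the orthogonal projection of f onto W. Writing g = a_0 + a_1 x + a_2 x^2, the coefficients solve the normal equations G · a = b where
  G_{ij} = <φ_i, φ_j> and b_i = <f, φ_i>, with φ_0 = 1, φ_1 = x, φ_2 = x^2.
G =
  [2, 0, 2/3]
  [0, 2/3, 0]
  [2/3, 0, 2/5],
b = (14/5, 2/15, 106/105).
Solving gives a_0 = 44/35, a_1 = 1/5, a_2 = 3/7, so
  g(x) = 3*x^2/7 + x/5 + 44/35.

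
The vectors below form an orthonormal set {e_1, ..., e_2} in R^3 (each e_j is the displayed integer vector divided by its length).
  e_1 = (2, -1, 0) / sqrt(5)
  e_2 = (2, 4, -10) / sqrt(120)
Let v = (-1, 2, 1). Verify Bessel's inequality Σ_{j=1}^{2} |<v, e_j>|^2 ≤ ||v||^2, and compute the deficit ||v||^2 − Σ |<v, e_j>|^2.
Σ |<v, e_j>|^2 = 10/3; ||v||^2 = 6; deficit = 8/3

Write each e_j = u_j / sqrt(<u_j, u_j>) where u_j is the displayed integer vector. Then <v, e_j> = <v, u_j> / sqrt(<u_j, u_j>), so |<v, e_j>|^2 = <v, u_j>^2 / <u_j, u_j>.
Coefficients: <v, e_1> = -4/sqrt(5), <v, e_2> = -4/sqrt(120).
Square and sum: Σ |<v, e_j>|^2 = 10/3.
Compute ||v||^2 = v·v = 6.
Deficit = 6 − 10/3 = 8/3 ≥ 0, confirming Bessel's inequality. (The deficit equals ||v − Σ <v,e_j> e_j||^2, the squared distance from v to span{e_j}.)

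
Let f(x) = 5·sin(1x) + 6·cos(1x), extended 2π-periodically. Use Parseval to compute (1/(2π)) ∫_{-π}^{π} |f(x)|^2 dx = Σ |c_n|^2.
Σ |c_n|^2 = 61/2

Expand |f|^2 and use orthogonality of {sin(nx), cos(mx)} on [-π, π]:
  ∫_{-π}^{π} sin(nx)^2 dx = π, ∫ cos(mx)^2 dx = π, and cross terms integrate to 0.
So ∫_{-π}^{π} f(x)^2 dx = 5^2 · π + 6^2 · π = (25 + 36)π.
Divide by 2π: (25 + 36)/2 = 61/2.
By Parseval, this equals Σ |c_n|^2.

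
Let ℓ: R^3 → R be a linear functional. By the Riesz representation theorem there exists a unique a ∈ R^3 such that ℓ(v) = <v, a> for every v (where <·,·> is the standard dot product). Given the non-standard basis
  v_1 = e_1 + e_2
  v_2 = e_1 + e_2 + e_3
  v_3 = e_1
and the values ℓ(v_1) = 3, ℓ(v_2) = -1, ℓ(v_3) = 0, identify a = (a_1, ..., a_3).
a = (0, 3, -4)

Write a = (a_1, ..., a_3) in the standard basis. For each basis vector v_i, ℓ(v_i) = <v_i, a> is a linear equation in the a_j's. Collect the n equations into a matrix system V a = ℓ, where row i of V is v_i (expressed in the standard basis). Since V is invertible (lower-triangular with 1s on the diagonal, up to permutation), solve by back-substitution:
  V =
[[1, 1, 0],
 [1, 1, 1],
 [1, 0, 0]]
  V a = (3, -1, 0)
Solving gives a = (0, 3, -4).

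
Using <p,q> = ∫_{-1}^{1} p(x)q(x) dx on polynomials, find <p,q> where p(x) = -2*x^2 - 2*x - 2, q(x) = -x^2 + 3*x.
<p,q> = -28/15

Expand the product: p(x)·q(x) = 2*x^4 - 4*x^3 - 4*x^2 - 6*x.
∫_{-1}^{1} of each monomial x^k gives [2/(k+1) if k even, 0 if k odd]. Integrating term-by-term (or equivalently evaluating the antiderivative F(x) = 2*x^5/5 - x^4 - 4*x^3/3 - 3*x^2 at the endpoints):
  F(1) − F(−1) = -74/15 − (-46/15) = -28/15.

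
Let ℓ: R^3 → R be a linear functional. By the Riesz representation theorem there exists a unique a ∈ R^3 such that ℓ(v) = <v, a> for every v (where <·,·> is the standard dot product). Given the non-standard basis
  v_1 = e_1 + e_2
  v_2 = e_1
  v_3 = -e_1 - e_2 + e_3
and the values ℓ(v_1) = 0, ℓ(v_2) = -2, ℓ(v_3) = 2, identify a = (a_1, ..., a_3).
a = (-2, 2, 2)

Write a = (a_1, ..., a_3) in the standard basis. For each basis vector v_i, ℓ(v_i) = <v_i, a> is a linear equation in the a_j's. Collect the n equations into a matrix system V a = ℓ, where row i of V is v_i (expressed in the standard basis). Since V is invertible (lower-triangular with 1s on the diagonal, up to permutation), solve by back-substitution:
  V =
[[1, 1, 0],
 [1, 0, 0],
 [-1, -1, 1]]
  V a = (0, -2, 2)
Solving gives a = (-2, 2, 2).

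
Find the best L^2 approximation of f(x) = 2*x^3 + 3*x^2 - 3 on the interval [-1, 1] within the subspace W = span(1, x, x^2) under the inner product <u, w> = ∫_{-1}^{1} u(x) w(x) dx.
g(x) = 3*x^2 + 6*x/5 - 3

The best approximation g ∈ W is the orthogonal projection of f onto W. Writing g = a_0 + a_1 x + a_2 x^2, the coefficients solve the normal equations G · a = b where
  G_{ij} = <φ_i, φ_j> and b_i = <f, φ_i>, with φ_0 = 1, φ_1 = x, φ_2 = x^2.
G =
  [2, 0, 2/3]
  [0, 2/3, 0]
  [2/3, 0, 2/5],
b = (-4, 4/5, -4/5).
Solving gives a_0 = -3, a_1 = 6/5, a_2 = 3, so
  g(x) = 3*x^2 + 6*x/5 - 3.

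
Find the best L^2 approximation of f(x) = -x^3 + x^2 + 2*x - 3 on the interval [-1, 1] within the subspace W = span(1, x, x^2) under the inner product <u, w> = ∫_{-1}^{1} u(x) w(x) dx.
g(x) = x^2 + 7*x/5 - 3

The best approximation g ∈ W is the orthogonal projection of f onto W. Writing g = a_0 + a_1 x + a_2 x^2, the coefficients solve the normal equations G · a = b where
  G_{ij} = <φ_i, φ_j> and b_i = <f, φ_i>, with φ_0 = 1, φ_1 = x, φ_2 = x^2.
G =
  [2, 0, 2/3]
  [0, 2/3, 0]
  [2/3, 0, 2/5],
b = (-16/3, 14/15, -8/5).
Solving gives a_0 = -3, a_1 = 7/5, a_2 = 1, so
  g(x) = x^2 + 7*x/5 - 3.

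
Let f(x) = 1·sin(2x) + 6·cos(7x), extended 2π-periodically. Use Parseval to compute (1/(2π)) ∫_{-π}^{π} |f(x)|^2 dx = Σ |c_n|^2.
Σ |c_n|^2 = 37/2

Expand |f|^2 and use orthogonality of {sin(nx), cos(mx)} on [-π, π]:
  ∫_{-π}^{π} sin(nx)^2 dx = π, ∫ cos(mx)^2 dx = π, and cross terms integrate to 0.
So ∫_{-π}^{π} f(x)^2 dx = 1^2 · π + 6^2 · π = (1 + 36)π.
Divide by 2π: (1 + 36)/2 = 37/2.
By Parseval, this equals Σ |c_n|^2.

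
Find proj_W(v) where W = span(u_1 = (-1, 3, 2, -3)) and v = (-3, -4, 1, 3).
proj_W(v) = (16/23, -48/23, -32/23, 48/23)

Set up U = [u_1 | ... | u_1] ∈ R^(4×1). The projector onto W = col(U) is P = U (U^T U)^(-1) U^T.
Compute U^T U =
  [23],
and U^T v = (-16).
Solve U^T U · c = U^T v for the coefficients: c = (-16/23). The projection is proj_W(v) = U c.
Check: (v - proj_W(v)) · u_1 = 0  (should be 0).
Result: proj_W(v) = (16/23, -48/23, -32/23, 48/23).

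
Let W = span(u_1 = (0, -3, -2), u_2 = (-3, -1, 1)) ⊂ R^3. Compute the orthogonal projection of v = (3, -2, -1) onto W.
proj_W(v) = (168/71, -88/71, -152/71)

Set up U = [u_1 | ... | u_2] ∈ R^(3×2). The projector onto W = col(U) is P = U (U^T U)^(-1) U^T.
Compute U^T U =
  [13, 1]
  [1, 11],
and U^T v = (8, -8).
Solve U^T U · c = U^T v for the coefficients: c = (48/71, -56/71). The projection is proj_W(v) = U c.
Check: (v - proj_W(v)) · u_1 = 0  (should be 0).
Check: (v - proj_W(v)) · u_2 = 0  (should be 0).
Result: proj_W(v) = (168/71, -88/71, -152/71).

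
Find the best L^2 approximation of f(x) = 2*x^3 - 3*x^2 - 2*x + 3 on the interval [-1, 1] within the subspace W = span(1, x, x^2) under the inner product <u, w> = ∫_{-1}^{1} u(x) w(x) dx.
g(x) = -3*x^2 - 4*x/5 + 3

The best approximation g ∈ W is the orthogonal projection of f onto W. Writing g = a_0 + a_1 x + a_2 x^2, the coefficients solve the normal equations G · a = b where
  G_{ij} = <φ_i, φ_j> and b_i = <f, φ_i>, with φ_0 = 1, φ_1 = x, φ_2 = x^2.
G =
  [2, 0, 2/3]
  [0, 2/3, 0]
  [2/3, 0, 2/5],
b = (4, -8/15, 4/5).
Solving gives a_0 = 3, a_1 = -4/5, a_2 = -3, so
  g(x) = -3*x^2 - 4*x/5 + 3.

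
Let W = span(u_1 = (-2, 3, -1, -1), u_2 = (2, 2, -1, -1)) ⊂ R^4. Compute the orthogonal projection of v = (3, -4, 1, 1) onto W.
proj_W(v) = (204/67, -256/67, 82/67, 82/67)

Set up U = [u_1 | ... | u_2] ∈ R^(4×2). The projector onto W = col(U) is P = U (U^T U)^(-1) U^T.
Compute U^T U =
  [15, 4]
  [4, 10],
and U^T v = (-20, -4).
Solve U^T U · c = U^T v for the coefficients: c = (-92/67, 10/67). The projection is proj_W(v) = U c.
Check: (v - proj_W(v)) · u_1 = 0  (should be 0).
Check: (v - proj_W(v)) · u_2 = 0  (should be 0).
Result: proj_W(v) = (204/67, -256/67, 82/67, 82/67).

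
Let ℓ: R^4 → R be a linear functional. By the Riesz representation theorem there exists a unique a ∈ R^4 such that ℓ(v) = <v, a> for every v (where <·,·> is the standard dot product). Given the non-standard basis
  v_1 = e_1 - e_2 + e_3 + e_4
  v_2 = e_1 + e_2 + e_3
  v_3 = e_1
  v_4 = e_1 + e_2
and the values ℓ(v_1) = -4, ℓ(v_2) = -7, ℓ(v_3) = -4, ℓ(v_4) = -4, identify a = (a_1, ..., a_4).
a = (-4, 0, -3, 3)

Write a = (a_1, ..., a_4) in the standard basis. For each basis vector v_i, ℓ(v_i) = <v_i, a> is a linear equation in the a_j's. Collect the n equations into a matrix system V a = ℓ, where row i of V is v_i (expressed in the standard basis). Since V is invertible (lower-triangular with 1s on the diagonal, up to permutation), solve by back-substitution:
  V =
[[1, -1, 1, 1],
 [1, 1, 1, 0],
 [1, 0, 0, 0],
 [1, 1, 0, 0]]
  V a = (-4, -7, -4, -4)
Solving gives a = (-4, 0, -3, 3).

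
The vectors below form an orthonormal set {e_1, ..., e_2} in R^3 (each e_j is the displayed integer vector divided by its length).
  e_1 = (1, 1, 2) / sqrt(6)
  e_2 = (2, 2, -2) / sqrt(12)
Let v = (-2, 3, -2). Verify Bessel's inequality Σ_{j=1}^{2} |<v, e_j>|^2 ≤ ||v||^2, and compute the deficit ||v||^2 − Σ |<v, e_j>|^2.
Σ |<v, e_j>|^2 = 9/2; ||v||^2 = 17; deficit = 25/2

Write each e_j = u_j / sqrt(<u_j, u_j>) where u_j is the displayed integer vector. Then <v, e_j> = <v, u_j> / sqrt(<u_j, u_j>), so |<v, e_j>|^2 = <v, u_j>^2 / <u_j, u_j>.
Coefficients: <v, e_1> = -3/sqrt(6), <v, e_2> = 6/sqrt(12).
Square and sum: Σ |<v, e_j>|^2 = 9/2.
Compute ||v||^2 = v·v = 17.
Deficit = 17 − 9/2 = 25/2 ≥ 0, confirming Bessel's inequality. (The deficit equals ||v − Σ <v,e_j> e_j||^2, the squared distance from v to span{e_j}.)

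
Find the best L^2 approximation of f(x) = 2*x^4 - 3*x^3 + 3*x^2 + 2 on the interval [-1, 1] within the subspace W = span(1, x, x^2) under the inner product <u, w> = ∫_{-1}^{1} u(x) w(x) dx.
g(x) = 33*x^2/7 - 9*x/5 + 64/35

The best approximation g ∈ W is the orthogonal projection of f onto W. Writing g = a_0 + a_1 x + a_2 x^2, the coefficients solve the normal equations G · a = b where
  G_{ij} = <φ_i, φ_j> and b_i = <f, φ_i>, with φ_0 = 1, φ_1 = x, φ_2 = x^2.
G =
  [2, 0, 2/3]
  [0, 2/3, 0]
  [2/3, 0, 2/5],
b = (34/5, -6/5, 326/105).
Solving gives a_0 = 64/35, a_1 = -9/5, a_2 = 33/7, so
  g(x) = 33*x^2/7 - 9*x/5 + 64/35.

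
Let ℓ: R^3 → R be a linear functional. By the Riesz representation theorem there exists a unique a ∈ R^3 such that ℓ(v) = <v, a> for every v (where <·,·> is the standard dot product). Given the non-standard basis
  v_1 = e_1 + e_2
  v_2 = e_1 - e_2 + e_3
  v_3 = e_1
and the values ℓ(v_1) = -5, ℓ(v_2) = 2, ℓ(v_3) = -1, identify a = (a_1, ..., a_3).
a = (-1, -4, -1)

Write a = (a_1, ..., a_3) in the standard basis. For each basis vector v_i, ℓ(v_i) = <v_i, a> is a linear equation in the a_j's. Collect the n equations into a matrix system V a = ℓ, where row i of V is v_i (expressed in the standard basis). Since V is invertible (lower-triangular with 1s on the diagonal, up to permutation), solve by back-substitution:
  V =
[[1, 1, 0],
 [1, -1, 1],
 [1, 0, 0]]
  V a = (-5, 2, -1)
Solving gives a = (-1, -4, -1).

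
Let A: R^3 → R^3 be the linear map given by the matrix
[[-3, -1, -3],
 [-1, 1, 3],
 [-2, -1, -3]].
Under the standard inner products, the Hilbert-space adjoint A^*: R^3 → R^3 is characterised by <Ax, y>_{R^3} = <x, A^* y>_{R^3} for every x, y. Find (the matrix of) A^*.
A^* = A^T =
[[-3, -1, -2],
 [-1, 1, -1],
 [-3, 3, -3]]

For real matrices with standard dot products, the defining identity <Ax, y> = <x, A^* y> gives (Ax)^T y = x^T (A^*) y, i.e. x^T A^T y = x^T (A^*) y. Since this holds for all x, y, we must have A^* = A^T. Therefore
A^* =
[[-3, -1, -2],
 [-1, 1, -1],
 [-3, 3, -3]].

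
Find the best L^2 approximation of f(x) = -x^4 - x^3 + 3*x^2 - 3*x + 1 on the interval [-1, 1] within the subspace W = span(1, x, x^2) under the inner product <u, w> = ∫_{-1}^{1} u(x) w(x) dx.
g(x) = 15*x^2/7 - 18*x/5 + 38/35

The best approximation g ∈ W is the orthogonal projection of f onto W. Writing g = a_0 + a_1 x + a_2 x^2, the coefficients solve the normal equations G · a = b where
  G_{ij} = <φ_i, φ_j> and b_i = <f, φ_i>, with φ_0 = 1, φ_1 = x, φ_2 = x^2.
G =
  [2, 0, 2/3]
  [0, 2/3, 0]
  [2/3, 0, 2/5],
b = (18/5, -12/5, 166/105).
Solving gives a_0 = 38/35, a_1 = -18/5, a_2 = 15/7, so
  g(x) = 15*x^2/7 - 18*x/5 + 38/35.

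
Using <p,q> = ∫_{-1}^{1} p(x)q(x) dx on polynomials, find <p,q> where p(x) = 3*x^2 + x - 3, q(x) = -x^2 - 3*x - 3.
<p,q> = 54/5

Expand the product: p(x)·q(x) = -3*x^4 - 10*x^3 - 9*x^2 + 6*x + 9.
∫_{-1}^{1} of each monomial x^k gives [2/(k+1) if k even, 0 if k odd]. Integrating term-by-term (or equivalently evaluating the antiderivative F(x) = -3*x^5/5 - 5*x^4/2 - 3*x^3 + 3*x^2 + 9*x at the endpoints):
  F(1) − F(−1) = 59/10 − (-49/10) = 54/5.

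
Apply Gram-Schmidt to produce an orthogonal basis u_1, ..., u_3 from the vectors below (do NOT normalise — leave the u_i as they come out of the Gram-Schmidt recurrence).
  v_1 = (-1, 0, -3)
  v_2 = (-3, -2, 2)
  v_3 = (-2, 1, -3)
Orthogonal basis:
  u_1 = (-1, 0, -3)
  u_2 = (-33/10, -2, 11/10)
  u_3 = (-102/161, 187/161, 34/161)

Apply the Gram-Schmidt recurrence
  u_1 = v_1
  u_i = v_i − Σ_{j<i} ((v_i · u_j) / (u_j · u_j)) · u_j.

Step by step this gives:
  u_1 = (-1, 0, -3)
  u_2 = (-33/10, -2, 11/10)
  u_3 = (-102/161, 187/161, 34/161)

Orthogonality check:
  u_2 · u_1 = 0 (should be 0)
  u_3 · u_1 = 0 (should be 0)
  u_3 · u_2 = 0 (should be 0)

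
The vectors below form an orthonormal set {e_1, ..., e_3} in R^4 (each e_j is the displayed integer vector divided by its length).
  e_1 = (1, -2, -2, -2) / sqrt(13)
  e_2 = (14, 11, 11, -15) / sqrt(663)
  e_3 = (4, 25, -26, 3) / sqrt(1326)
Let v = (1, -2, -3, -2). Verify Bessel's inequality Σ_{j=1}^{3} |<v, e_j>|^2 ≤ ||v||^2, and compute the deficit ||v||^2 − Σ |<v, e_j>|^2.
Σ |<v, e_j>|^2 = 18; ||v||^2 = 18; deficit = 0

Write each e_j = u_j / sqrt(<u_j, u_j>) where u_j is the displayed integer vector. Then <v, e_j> = <v, u_j> / sqrt(<u_j, u_j>), so |<v, e_j>|^2 = <v, u_j>^2 / <u_j, u_j>.
Coefficients: <v, e_1> = 15/sqrt(13), <v, e_2> = -11/sqrt(663), <v, e_3> = 26/sqrt(1326).
Square and sum: Σ |<v, e_j>|^2 = 18.
Compute ||v||^2 = v·v = 18.
Deficit = 18 − 18 = 0 ≥ 0, confirming Bessel's inequality. (The deficit equals ||v − Σ <v,e_j> e_j||^2, the squared distance from v to span{e_j}.)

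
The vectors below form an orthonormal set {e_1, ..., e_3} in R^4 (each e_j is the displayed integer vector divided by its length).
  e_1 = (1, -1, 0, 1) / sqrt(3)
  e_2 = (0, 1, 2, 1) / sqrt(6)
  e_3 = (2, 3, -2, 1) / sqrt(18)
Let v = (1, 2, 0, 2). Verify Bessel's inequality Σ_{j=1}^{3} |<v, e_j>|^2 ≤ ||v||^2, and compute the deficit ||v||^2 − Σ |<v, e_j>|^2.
Σ |<v, e_j>|^2 = 77/9; ||v||^2 = 9; deficit = 4/9

Write each e_j = u_j / sqrt(<u_j, u_j>) where u_j is the displayed integer vector. Then <v, e_j> = <v, u_j> / sqrt(<u_j, u_j>), so |<v, e_j>|^2 = <v, u_j>^2 / <u_j, u_j>.
Coefficients: <v, e_1> = 1/sqrt(3), <v, e_2> = 4/sqrt(6), <v, e_3> = 10/sqrt(18).
Square and sum: Σ |<v, e_j>|^2 = 77/9.
Compute ||v||^2 = v·v = 9.
Deficit = 9 − 77/9 = 4/9 ≥ 0, confirming Bessel's inequality. (The deficit equals ||v − Σ <v,e_j> e_j||^2, the squared distance from v to span{e_j}.)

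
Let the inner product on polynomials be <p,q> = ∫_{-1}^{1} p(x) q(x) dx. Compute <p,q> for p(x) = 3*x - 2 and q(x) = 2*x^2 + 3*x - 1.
<p,q> = 22/3

Expand the product: p(x)·q(x) = 6*x^3 + 5*x^2 - 9*x + 2.
∫_{-1}^{1} of each monomial x^k gives [2/(k+1) if k even, 0 if k odd]. Integrating term-by-term (or equivalently evaluating the antiderivative F(x) = 3*x^4/2 + 5*x^3/3 - 9*x^2/2 + 2*x at the endpoints):
  F(1) − F(−1) = 2/3 − (-20/3) = 22/3.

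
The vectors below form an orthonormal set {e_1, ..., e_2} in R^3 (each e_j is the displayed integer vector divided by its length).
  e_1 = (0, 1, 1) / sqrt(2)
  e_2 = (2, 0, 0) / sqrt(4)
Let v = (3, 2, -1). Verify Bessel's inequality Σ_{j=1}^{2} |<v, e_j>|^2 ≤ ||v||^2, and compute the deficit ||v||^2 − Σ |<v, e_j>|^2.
Σ |<v, e_j>|^2 = 19/2; ||v||^2 = 14; deficit = 9/2

Write each e_j = u_j / sqrt(<u_j, u_j>) where u_j is the displayed integer vector. Then <v, e_j> = <v, u_j> / sqrt(<u_j, u_j>), so |<v, e_j>|^2 = <v, u_j>^2 / <u_j, u_j>.
Coefficients: <v, e_1> = 1/sqrt(2), <v, e_2> = 6/sqrt(4).
Square and sum: Σ |<v, e_j>|^2 = 19/2.
Compute ||v||^2 = v·v = 14.
Deficit = 14 − 19/2 = 9/2 ≥ 0, confirming Bessel's inequality. (The deficit equals ||v − Σ <v,e_j> e_j||^2, the squared distance from v to span{e_j}.)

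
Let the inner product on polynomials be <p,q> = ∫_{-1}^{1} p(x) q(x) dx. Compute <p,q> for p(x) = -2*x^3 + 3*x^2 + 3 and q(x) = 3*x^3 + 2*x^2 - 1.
<p,q> = -116/35

Expand the product: p(x)·q(x) = -6*x^6 + 5*x^5 + 6*x^4 + 11*x^3 + 3*x^2 - 3.
∫_{-1}^{1} of each monomial x^k gives [2/(k+1) if k even, 0 if k odd]. Integrating term-by-term (or equivalently evaluating the antiderivative F(x) = -6*x^7/7 + 5*x^6/6 + 6*x^5/5 + 11*x^4/4 + x^3 - 3*x at the endpoints):
  F(1) − F(−1) = 809/420 − (2201/420) = -116/35.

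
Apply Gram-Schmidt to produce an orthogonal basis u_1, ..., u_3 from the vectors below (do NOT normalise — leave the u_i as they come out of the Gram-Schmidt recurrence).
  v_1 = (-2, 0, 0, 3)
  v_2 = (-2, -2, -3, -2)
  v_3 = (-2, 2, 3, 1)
Orthogonal basis:
  u_1 = (-2, 0, 0, 3)
  u_2 = (-30/13, -2, -3, -20/13)
  u_3 = (-546/269, 280/269, 420/269, -364/269)

Apply the Gram-Schmidt recurrence
  u_1 = v_1
  u_i = v_i − Σ_{j<i} ((v_i · u_j) / (u_j · u_j)) · u_j.

Step by step this gives:
  u_1 = (-2, 0, 0, 3)
  u_2 = (-30/13, -2, -3, -20/13)
  u_3 = (-546/269, 280/269, 420/269, -364/269)

Orthogonality check:
  u_2 · u_1 = 0 (should be 0)
  u_3 · u_1 = 0 (should be 0)
  u_3 · u_2 = 0 (should be 0)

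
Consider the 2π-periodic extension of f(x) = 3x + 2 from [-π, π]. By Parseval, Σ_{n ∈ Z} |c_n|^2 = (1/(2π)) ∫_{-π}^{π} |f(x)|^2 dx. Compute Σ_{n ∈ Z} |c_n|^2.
Σ |c_n|^2 = 3π^2 + 4

Expand and integrate term by term over [-π, π]:
  ∫ (3x)^2 dx = 9·(2π^3/3); ∫ 2·3·(2)·x dx = 0 (odd integrand); ∫ 2^2 dx = 4·2π.
So (1/(2π)) ∫_{-π}^{π} (3x + 2)^2 dx = 9π^2/3 + 4 = 3π^2 + 4.
Parseval ⇒ Σ |c_n|^2 = 3π^2 + 4.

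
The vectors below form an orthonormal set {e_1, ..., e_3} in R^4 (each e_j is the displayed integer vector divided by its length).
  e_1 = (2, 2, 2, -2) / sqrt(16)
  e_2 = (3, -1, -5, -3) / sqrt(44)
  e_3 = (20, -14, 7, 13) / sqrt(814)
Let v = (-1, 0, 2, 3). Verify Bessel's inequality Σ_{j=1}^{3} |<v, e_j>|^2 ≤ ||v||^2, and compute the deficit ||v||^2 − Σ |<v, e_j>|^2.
Σ |<v, e_j>|^2 = 987/74; ||v||^2 = 14; deficit = 49/74

Write each e_j = u_j / sqrt(<u_j, u_j>) where u_j is the displayed integer vector. Then <v, e_j> = <v, u_j> / sqrt(<u_j, u_j>), so |<v, e_j>|^2 = <v, u_j>^2 / <u_j, u_j>.
Coefficients: <v, e_1> = -4/sqrt(16), <v, e_2> = -22/sqrt(44), <v, e_3> = 33/sqrt(814).
Square and sum: Σ |<v, e_j>|^2 = 987/74.
Compute ||v||^2 = v·v = 14.
Deficit = 14 − 987/74 = 49/74 ≥ 0, confirming Bessel's inequality. (The deficit equals ||v − Σ <v,e_j> e_j||^2, the squared distance from v to span{e_j}.)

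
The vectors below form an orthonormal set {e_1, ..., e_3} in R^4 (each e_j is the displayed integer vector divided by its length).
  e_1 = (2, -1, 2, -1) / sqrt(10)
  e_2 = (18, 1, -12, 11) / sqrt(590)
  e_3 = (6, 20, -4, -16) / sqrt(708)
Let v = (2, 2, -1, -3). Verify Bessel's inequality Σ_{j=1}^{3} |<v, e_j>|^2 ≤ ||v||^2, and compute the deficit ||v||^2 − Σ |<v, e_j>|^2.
Σ |<v, e_j>|^2 = 50/3; ||v||^2 = 18; deficit = 4/3

Write each e_j = u_j / sqrt(<u_j, u_j>) where u_j is the displayed integer vector. Then <v, e_j> = <v, u_j> / sqrt(<u_j, u_j>), so |<v, e_j>|^2 = <v, u_j>^2 / <u_j, u_j>.
Coefficients: <v, e_1> = 3/sqrt(10), <v, e_2> = 17/sqrt(590), <v, e_3> = 104/sqrt(708).
Square and sum: Σ |<v, e_j>|^2 = 50/3.
Compute ||v||^2 = v·v = 18.
Deficit = 18 − 50/3 = 4/3 ≥ 0, confirming Bessel's inequality. (The deficit equals ||v − Σ <v,e_j> e_j||^2, the squared distance from v to span{e_j}.)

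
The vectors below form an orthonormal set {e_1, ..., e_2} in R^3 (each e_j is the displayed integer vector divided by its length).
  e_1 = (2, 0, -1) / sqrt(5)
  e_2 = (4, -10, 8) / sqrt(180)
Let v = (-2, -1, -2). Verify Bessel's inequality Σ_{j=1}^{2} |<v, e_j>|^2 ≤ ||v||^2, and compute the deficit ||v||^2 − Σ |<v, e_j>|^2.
Σ |<v, e_j>|^2 = 17/9; ||v||^2 = 9; deficit = 64/9

Write each e_j = u_j / sqrt(<u_j, u_j>) where u_j is the displayed integer vector. Then <v, e_j> = <v, u_j> / sqrt(<u_j, u_j>), so |<v, e_j>|^2 = <v, u_j>^2 / <u_j, u_j>.
Coefficients: <v, e_1> = -2/sqrt(5), <v, e_2> = -14/sqrt(180).
Square and sum: Σ |<v, e_j>|^2 = 17/9.
Compute ||v||^2 = v·v = 9.
Deficit = 9 − 17/9 = 64/9 ≥ 0, confirming Bessel's inequality. (The deficit equals ||v − Σ <v,e_j> e_j||^2, the squared distance from v to span{e_j}.)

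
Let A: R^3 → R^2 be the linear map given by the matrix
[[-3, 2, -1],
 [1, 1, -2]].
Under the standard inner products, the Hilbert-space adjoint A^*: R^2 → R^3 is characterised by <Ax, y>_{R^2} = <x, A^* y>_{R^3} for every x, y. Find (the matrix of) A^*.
A^* = A^T =
[[-3, 1],
 [2, 1],
 [-1, -2]]

For real matrices with standard dot products, the defining identity <Ax, y> = <x, A^* y> gives (Ax)^T y = x^T (A^*) y, i.e. x^T A^T y = x^T (A^*) y. Since this holds for all x, y, we must have A^* = A^T. Therefore
A^* =
[[-3, 1],
 [2, 1],
 [-1, -2]].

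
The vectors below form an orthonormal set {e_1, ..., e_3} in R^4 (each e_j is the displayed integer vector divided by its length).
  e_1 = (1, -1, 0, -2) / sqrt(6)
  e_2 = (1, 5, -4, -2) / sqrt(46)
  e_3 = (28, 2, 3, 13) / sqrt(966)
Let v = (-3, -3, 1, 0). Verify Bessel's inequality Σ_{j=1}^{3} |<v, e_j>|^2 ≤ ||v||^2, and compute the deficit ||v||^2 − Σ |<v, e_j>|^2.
Σ |<v, e_j>|^2 = 257/14; ||v||^2 = 19; deficit = 9/14

Write each e_j = u_j / sqrt(<u_j, u_j>) where u_j is the displayed integer vector. Then <v, e_j> = <v, u_j> / sqrt(<u_j, u_j>), so |<v, e_j>|^2 = <v, u_j>^2 / <u_j, u_j>.
Coefficients: <v, e_1> = 0/sqrt(6), <v, e_2> = -22/sqrt(46), <v, e_3> = -87/sqrt(966).
Square and sum: Σ |<v, e_j>|^2 = 257/14.
Compute ||v||^2 = v·v = 19.
Deficit = 19 − 257/14 = 9/14 ≥ 0, confirming Bessel's inequality. (The deficit equals ||v − Σ <v,e_j> e_j||^2, the squared distance from v to span{e_j}.)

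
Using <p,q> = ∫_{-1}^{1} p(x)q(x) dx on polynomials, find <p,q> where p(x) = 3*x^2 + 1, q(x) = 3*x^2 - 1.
<p,q> = 8/5

Expand the product: p(x)·q(x) = 9*x^4 - 1.
∫_{-1}^{1} of each monomial x^k gives [2/(k+1) if k even, 0 if k odd]. Integrating term-by-term (or equivalently evaluating the antiderivative F(x) = 9*x^5/5 - x at the endpoints):
  F(1) − F(−1) = 4/5 − (-4/5) = 8/5.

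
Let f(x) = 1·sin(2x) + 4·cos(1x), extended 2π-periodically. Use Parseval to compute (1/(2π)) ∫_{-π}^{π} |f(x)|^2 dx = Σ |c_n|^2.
Σ |c_n|^2 = 17/2

Expand |f|^2 and use orthogonality of {sin(nx), cos(mx)} on [-π, π]:
  ∫_{-π}^{π} sin(nx)^2 dx = π, ∫ cos(mx)^2 dx = π, and cross terms integrate to 0.
So ∫_{-π}^{π} f(x)^2 dx = 1^2 · π + 4^2 · π = (1 + 16)π.
Divide by 2π: (1 + 16)/2 = 17/2.
By Parseval, this equals Σ |c_n|^2.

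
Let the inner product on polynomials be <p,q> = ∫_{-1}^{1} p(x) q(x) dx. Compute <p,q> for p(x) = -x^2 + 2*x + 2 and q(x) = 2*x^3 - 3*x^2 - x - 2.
<p,q> = -46/5

Expand the product: p(x)·q(x) = -2*x^5 + 7*x^4 - x^3 - 6*x^2 - 6*x - 4.
∫_{-1}^{1} of each monomial x^k gives [2/(k+1) if k even, 0 if k odd]. Integrating term-by-term (or equivalently evaluating the antiderivative F(x) = -x^6/3 + 7*x^5/5 - x^4/4 - 2*x^3 - 3*x^2 - 4*x at the endpoints):
  F(1) − F(−1) = -491/60 − (61/60) = -46/5.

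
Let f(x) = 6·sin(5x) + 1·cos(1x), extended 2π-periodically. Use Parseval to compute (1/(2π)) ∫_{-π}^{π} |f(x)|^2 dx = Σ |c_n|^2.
Σ |c_n|^2 = 37/2

Expand |f|^2 and use orthogonality of {sin(nx), cos(mx)} on [-π, π]:
  ∫_{-π}^{π} sin(nx)^2 dx = π, ∫ cos(mx)^2 dx = π, and cross terms integrate to 0.
So ∫_{-π}^{π} f(x)^2 dx = 6^2 · π + 1^2 · π = (36 + 1)π.
Divide by 2π: (36 + 1)/2 = 37/2.
By Parseval, this equals Σ |c_n|^2.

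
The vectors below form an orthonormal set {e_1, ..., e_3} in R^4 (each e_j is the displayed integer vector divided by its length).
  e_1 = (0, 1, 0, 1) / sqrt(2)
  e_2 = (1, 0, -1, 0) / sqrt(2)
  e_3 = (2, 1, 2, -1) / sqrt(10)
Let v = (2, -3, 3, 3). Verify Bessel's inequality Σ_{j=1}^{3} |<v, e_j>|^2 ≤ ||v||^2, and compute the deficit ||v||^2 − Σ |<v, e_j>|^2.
Σ |<v, e_j>|^2 = 21/10; ||v||^2 = 31; deficit = 289/10

Write each e_j = u_j / sqrt(<u_j, u_j>) where u_j is the displayed integer vector. Then <v, e_j> = <v, u_j> / sqrt(<u_j, u_j>), so |<v, e_j>|^2 = <v, u_j>^2 / <u_j, u_j>.
Coefficients: <v, e_1> = 0/sqrt(2), <v, e_2> = -1/sqrt(2), <v, e_3> = 4/sqrt(10).
Square and sum: Σ |<v, e_j>|^2 = 21/10.
Compute ||v||^2 = v·v = 31.
Deficit = 31 − 21/10 = 289/10 ≥ 0, confirming Bessel's inequality. (The deficit equals ||v − Σ <v,e_j> e_j||^2, the squared distance from v to span{e_j}.)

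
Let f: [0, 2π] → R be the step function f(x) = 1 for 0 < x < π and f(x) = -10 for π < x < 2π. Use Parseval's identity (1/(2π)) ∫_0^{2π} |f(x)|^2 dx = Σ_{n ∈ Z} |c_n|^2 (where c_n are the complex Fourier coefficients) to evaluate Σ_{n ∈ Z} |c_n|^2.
Σ |c_n|^2 = 101/2

Parseval equates the L^2 energy of f (normalised by 1/(2π)) with the ℓ^2 sum of its Fourier coefficients: (1/(2π)) ∫_0^{2π} |f|^2 = Σ |c_n|^2.
Compute the left side: (1/(2π)) [∫_0^π 1^2 dx + ∫_π^{2π} (-10)^2 dx] = (1/(2π)) · (1π + 100π) = (1 + 100)/2 = 101/2.
So Σ_{n ∈ Z} |c_n|^2 = 101/2.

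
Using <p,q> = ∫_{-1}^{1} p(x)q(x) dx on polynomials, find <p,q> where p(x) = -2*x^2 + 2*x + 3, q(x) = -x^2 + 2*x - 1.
<p,q> = -16/5

Expand the product: p(x)·q(x) = 2*x^4 - 6*x^3 + 3*x^2 + 4*x - 3.
∫_{-1}^{1} of each monomial x^k gives [2/(k+1) if k even, 0 if k odd]. Integrating term-by-term (or equivalently evaluating the antiderivative F(x) = 2*x^5/5 - 3*x^4/2 + x^3 + 2*x^2 - 3*x at the endpoints):
  F(1) − F(−1) = -11/10 − (21/10) = -16/5.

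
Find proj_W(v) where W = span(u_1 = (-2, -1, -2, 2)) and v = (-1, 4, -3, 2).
proj_W(v) = (-16/13, -8/13, -16/13, 16/13)

Set up U = [u_1 | ... | u_1] ∈ R^(4×1). The projector onto W = col(U) is P = U (U^T U)^(-1) U^T.
Compute U^T U =
  [13],
and U^T v = (8).
Solve U^T U · c = U^T v for the coefficients: c = (8/13). The projection is proj_W(v) = U c.
Check: (v - proj_W(v)) · u_1 = 0  (should be 0).
Result: proj_W(v) = (-16/13, -8/13, -16/13, 16/13).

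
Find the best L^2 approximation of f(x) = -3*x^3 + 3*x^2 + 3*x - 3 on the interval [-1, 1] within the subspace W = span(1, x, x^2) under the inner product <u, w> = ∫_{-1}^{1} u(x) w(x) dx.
g(x) = 3*x^2 + 6*x/5 - 3

The best approximation g ∈ W is the orthogonal projection of f onto W. Writing g = a_0 + a_1 x + a_2 x^2, the coefficients solve the normal equations G · a = b where
  G_{ij} = <φ_i, φ_j> and b_i = <f, φ_i>, with φ_0 = 1, φ_1 = x, φ_2 = x^2.
G =
  [2, 0, 2/3]
  [0, 2/3, 0]
  [2/3, 0, 2/5],
b = (-4, 4/5, -4/5).
Solving gives a_0 = -3, a_1 = 6/5, a_2 = 3, so
  g(x) = 3*x^2 + 6*x/5 - 3.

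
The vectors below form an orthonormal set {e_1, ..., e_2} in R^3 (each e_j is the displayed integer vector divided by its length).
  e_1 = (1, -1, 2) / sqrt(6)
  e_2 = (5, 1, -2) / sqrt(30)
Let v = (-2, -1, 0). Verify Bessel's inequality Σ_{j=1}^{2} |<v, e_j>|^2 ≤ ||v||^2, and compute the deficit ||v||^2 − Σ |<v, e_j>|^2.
Σ |<v, e_j>|^2 = 21/5; ||v||^2 = 5; deficit = 4/5

Write each e_j = u_j / sqrt(<u_j, u_j>) where u_j is the displayed integer vector. Then <v, e_j> = <v, u_j> / sqrt(<u_j, u_j>), so |<v, e_j>|^2 = <v, u_j>^2 / <u_j, u_j>.
Coefficients: <v, e_1> = -1/sqrt(6), <v, e_2> = -11/sqrt(30).
Square and sum: Σ |<v, e_j>|^2 = 21/5.
Compute ||v||^2 = v·v = 5.
Deficit = 5 − 21/5 = 4/5 ≥ 0, confirming Bessel's inequality. (The deficit equals ||v − Σ <v,e_j> e_j||^2, the squared distance from v to span{e_j}.)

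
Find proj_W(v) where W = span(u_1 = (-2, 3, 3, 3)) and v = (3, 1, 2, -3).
proj_W(v) = (12/31, -18/31, -18/31, -18/31)

Set up U = [u_1 | ... | u_1] ∈ R^(4×1). The projector onto W = col(U) is P = U (U^T U)^(-1) U^T.
Compute U^T U =
  [31],
and U^T v = (-6).
Solve U^T U · c = U^T v for the coefficients: c = (-6/31). The projection is proj_W(v) = U c.
Check: (v - proj_W(v)) · u_1 = 0  (should be 0).
Result: proj_W(v) = (12/31, -18/31, -18/31, -18/31).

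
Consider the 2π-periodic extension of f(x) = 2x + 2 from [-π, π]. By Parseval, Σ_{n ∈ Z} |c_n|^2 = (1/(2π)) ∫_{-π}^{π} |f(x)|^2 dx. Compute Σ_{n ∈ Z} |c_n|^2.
Σ |c_n|^2 = 4π^2/3 + 4

Expand and integrate term by term over [-π, π]:
  ∫ (2x)^2 dx = 4·(2π^3/3); ∫ 2·2·(2)·x dx = 0 (odd integrand); ∫ 2^2 dx = 4·2π.
So (1/(2π)) ∫_{-π}^{π} (2x + 2)^2 dx = 4π^2/3 + 4 = 4π^2/3 + 4.
Parseval ⇒ Σ |c_n|^2 = 4π^2/3 + 4.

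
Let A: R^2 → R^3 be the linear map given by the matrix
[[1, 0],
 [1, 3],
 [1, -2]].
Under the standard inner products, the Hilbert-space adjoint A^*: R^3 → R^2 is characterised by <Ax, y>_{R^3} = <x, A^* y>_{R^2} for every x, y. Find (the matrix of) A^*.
A^* = A^T =
[[1, 1, 1],
 [0, 3, -2]]

For real matrices with standard dot products, the defining identity <Ax, y> = <x, A^* y> gives (Ax)^T y = x^T (A^*) y, i.e. x^T A^T y = x^T (A^*) y. Since this holds for all x, y, we must have A^* = A^T. Therefore
A^* =
[[1, 1, 1],
 [0, 3, -2]].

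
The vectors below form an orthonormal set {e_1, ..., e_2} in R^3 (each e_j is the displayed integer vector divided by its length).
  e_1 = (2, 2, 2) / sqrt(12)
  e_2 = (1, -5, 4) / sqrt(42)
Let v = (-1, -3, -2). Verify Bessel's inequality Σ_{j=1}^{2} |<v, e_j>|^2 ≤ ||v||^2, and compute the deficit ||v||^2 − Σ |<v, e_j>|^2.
Σ |<v, e_j>|^2 = 90/7; ||v||^2 = 14; deficit = 8/7

Write each e_j = u_j / sqrt(<u_j, u_j>) where u_j is the displayed integer vector. Then <v, e_j> = <v, u_j> / sqrt(<u_j, u_j>), so |<v, e_j>|^2 = <v, u_j>^2 / <u_j, u_j>.
Coefficients: <v, e_1> = -12/sqrt(12), <v, e_2> = 6/sqrt(42).
Square and sum: Σ |<v, e_j>|^2 = 90/7.
Compute ||v||^2 = v·v = 14.
Deficit = 14 − 90/7 = 8/7 ≥ 0, confirming Bessel's inequality. (The deficit equals ||v − Σ <v,e_j> e_j||^2, the squared distance from v to span{e_j}.)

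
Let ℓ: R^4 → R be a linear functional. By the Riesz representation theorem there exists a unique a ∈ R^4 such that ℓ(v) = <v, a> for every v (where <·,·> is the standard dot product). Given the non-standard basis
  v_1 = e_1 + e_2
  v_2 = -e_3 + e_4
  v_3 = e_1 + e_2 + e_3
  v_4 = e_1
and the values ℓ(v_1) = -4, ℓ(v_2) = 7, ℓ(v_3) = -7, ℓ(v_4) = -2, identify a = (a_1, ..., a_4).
a = (-2, -2, -3, 4)

Write a = (a_1, ..., a_4) in the standard basis. For each basis vector v_i, ℓ(v_i) = <v_i, a> is a linear equation in the a_j's. Collect the n equations into a matrix system V a = ℓ, where row i of V is v_i (expressed in the standard basis). Since V is invertible (lower-triangular with 1s on the diagonal, up to permutation), solve by back-substitution:
  V =
[[1, 1, 0, 0],
 [0, 0, -1, 1],
 [1, 1, 1, 0],
 [1, 0, 0, 0]]
  V a = (-4, 7, -7, -2)
Solving gives a = (-2, -2, -3, 4).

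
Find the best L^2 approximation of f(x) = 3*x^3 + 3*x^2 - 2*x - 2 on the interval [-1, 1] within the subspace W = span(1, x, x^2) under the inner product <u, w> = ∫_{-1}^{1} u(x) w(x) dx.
g(x) = 3*x^2 - x/5 - 2

The best approximation g ∈ W is the orthogonal projection of f onto W. Writing g = a_0 + a_1 x + a_2 x^2, the coefficients solve the normal equations G · a = b where
  G_{ij} = <φ_i, φ_j> and b_i = <f, φ_i>, with φ_0 = 1, φ_1 = x, φ_2 = x^2.
G =
  [2, 0, 2/3]
  [0, 2/3, 0]
  [2/3, 0, 2/5],
b = (-2, -2/15, -2/15).
Solving gives a_0 = -2, a_1 = -1/5, a_2 = 3, so
  g(x) = 3*x^2 - x/5 - 2.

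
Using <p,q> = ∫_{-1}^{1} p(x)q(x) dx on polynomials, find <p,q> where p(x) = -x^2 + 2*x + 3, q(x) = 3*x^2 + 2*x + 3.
<p,q> = 352/15

Expand the product: p(x)·q(x) = -3*x^4 + 4*x^3 + 10*x^2 + 12*x + 9.
∫_{-1}^{1} of each monomial x^k gives [2/(k+1) if k even, 0 if k odd]. Integrating term-by-term (or equivalently evaluating the antiderivative F(x) = -3*x^5/5 + x^4 + 10*x^3/3 + 6*x^2 + 9*x at the endpoints):
  F(1) − F(−1) = 281/15 − (-71/15) = 352/15.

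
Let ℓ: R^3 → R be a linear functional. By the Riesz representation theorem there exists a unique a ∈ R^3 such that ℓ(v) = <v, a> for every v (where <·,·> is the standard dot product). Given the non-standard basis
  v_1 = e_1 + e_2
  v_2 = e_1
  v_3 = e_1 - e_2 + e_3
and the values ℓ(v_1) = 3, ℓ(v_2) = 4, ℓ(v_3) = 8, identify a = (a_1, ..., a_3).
a = (4, -1, 3)

Write a = (a_1, ..., a_3) in the standard basis. For each basis vector v_i, ℓ(v_i) = <v_i, a> is a linear equation in the a_j's. Collect the n equations into a matrix system V a = ℓ, where row i of V is v_i (expressed in the standard basis). Since V is invertible (lower-triangular with 1s on the diagonal, up to permutation), solve by back-substitution:
  V =
[[1, 1, 0],
 [1, 0, 0],
 [1, -1, 1]]
  V a = (3, 4, 8)
Solving gives a = (4, -1, 3).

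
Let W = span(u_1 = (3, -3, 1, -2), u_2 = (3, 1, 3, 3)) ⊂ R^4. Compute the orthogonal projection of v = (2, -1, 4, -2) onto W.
proj_W(v) = (387/127, -1127/635, 1049/635, -56/127)

Set up U = [u_1 | ... | u_2] ∈ R^(4×2). The projector onto W = col(U) is P = U (U^T U)^(-1) U^T.
Compute U^T U =
  [23, 3]
  [3, 28],
and U^T v = (17, 11).
Solve U^T U · c = U^T v for the coefficients: c = (443/635, 202/635). The projection is proj_W(v) = U c.
Check: (v - proj_W(v)) · u_1 = 0  (should be 0).
Check: (v - proj_W(v)) · u_2 = 0  (should be 0).
Result: proj_W(v) = (387/127, -1127/635, 1049/635, -56/127).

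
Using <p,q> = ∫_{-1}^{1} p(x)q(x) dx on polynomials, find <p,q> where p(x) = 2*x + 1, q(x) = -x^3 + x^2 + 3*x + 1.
<p,q> = 88/15

Expand the product: p(x)·q(x) = -2*x^4 + x^3 + 7*x^2 + 5*x + 1.
∫_{-1}^{1} of each monomial x^k gives [2/(k+1) if k even, 0 if k odd]. Integrating term-by-term (or equivalently evaluating the antiderivative F(x) = -2*x^5/5 + x^4/4 + 7*x^3/3 + 5*x^2/2 + x at the endpoints):
  F(1) − F(−1) = 341/60 − (-11/60) = 88/15.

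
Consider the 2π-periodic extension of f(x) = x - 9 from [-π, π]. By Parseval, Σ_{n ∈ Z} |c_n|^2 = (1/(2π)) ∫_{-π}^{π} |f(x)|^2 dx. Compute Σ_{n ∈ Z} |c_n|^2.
Σ |c_n|^2 = π^2/3 + 81

Expand and integrate term by term over [-π, π]:
  ∫ (x)^2 dx = 1·(2π^3/3); ∫ 2·1·(-9)·x dx = 0 (odd integrand); ∫ (-9)^2 dx = 81·2π.
So (1/(2π)) ∫_{-π}^{π} (x - 9)^2 dx = 1π^2/3 + 81 = π^2/3 + 81.
Parseval ⇒ Σ |c_n|^2 = π^2/3 + 81.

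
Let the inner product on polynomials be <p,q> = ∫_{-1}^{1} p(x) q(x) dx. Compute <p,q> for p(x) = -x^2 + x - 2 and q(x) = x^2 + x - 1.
<p,q> = 18/5

Expand the product: p(x)·q(x) = -x^4 - 3*x + 2.
∫_{-1}^{1} of each monomial x^k gives [2/(k+1) if k even, 0 if k odd]. Integrating term-by-term (or equivalently evaluating the antiderivative F(x) = -x^5/5 - 3*x^2/2 + 2*x at the endpoints):
  F(1) − F(−1) = 3/10 − (-33/10) = 18/5.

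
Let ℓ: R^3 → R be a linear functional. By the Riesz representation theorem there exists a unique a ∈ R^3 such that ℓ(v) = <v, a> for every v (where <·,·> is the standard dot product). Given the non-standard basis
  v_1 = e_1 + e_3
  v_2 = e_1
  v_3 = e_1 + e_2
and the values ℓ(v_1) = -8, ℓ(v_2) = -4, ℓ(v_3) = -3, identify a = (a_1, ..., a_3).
a = (-4, 1, -4)

Write a = (a_1, ..., a_3) in the standard basis. For each basis vector v_i, ℓ(v_i) = <v_i, a> is a linear equation in the a_j's. Collect the n equations into a matrix system V a = ℓ, where row i of V is v_i (expressed in the standard basis). Since V is invertible (lower-triangular with 1s on the diagonal, up to permutation), solve by back-substitution:
  V =
[[1, 0, 1],
 [1, 0, 0],
 [1, 1, 0]]
  V a = (-8, -4, -3)
Solving gives a = (-4, 1, -4).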